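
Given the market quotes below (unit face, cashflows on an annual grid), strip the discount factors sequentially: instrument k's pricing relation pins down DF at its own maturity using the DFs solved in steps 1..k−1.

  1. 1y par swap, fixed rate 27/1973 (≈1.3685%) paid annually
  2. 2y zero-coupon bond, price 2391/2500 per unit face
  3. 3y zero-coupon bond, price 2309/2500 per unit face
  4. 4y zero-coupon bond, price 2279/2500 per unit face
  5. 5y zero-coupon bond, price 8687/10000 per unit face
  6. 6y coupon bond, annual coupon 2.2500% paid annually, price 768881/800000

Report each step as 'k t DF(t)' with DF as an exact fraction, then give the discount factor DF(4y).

step 1 [1y] swap r/1=27/1973: DF=(1 − 27/1973·(0))/(1+27/1973) = 1973/2000 ≈ 0.986500
step 2 [2y] zero: DF = P = 2391/2500 ≈ 0.956400
step 3 [3y] zero: DF = P = 2309/2500 ≈ 0.923600
step 4 [4y] zero: DF = P = 2279/2500 ≈ 0.911600
step 5 [5y] zero: DF = P = 8687/10000 ≈ 0.868700
step 6 [6y] bond c/1=9/400: DF=(768881/800000 − 9/400·(0.986500+0.956400+0.923600+0.911600+0.868700))/(1+9/400) = 8377/10000 ≈ 0.837700

1 1 1973/2000
2 2 2391/2500
3 3 2309/2500
4 4 2279/2500
5 5 8687/10000
6 6 8377/10000
DF(4y) = 2279/2500 ≈ 0.911600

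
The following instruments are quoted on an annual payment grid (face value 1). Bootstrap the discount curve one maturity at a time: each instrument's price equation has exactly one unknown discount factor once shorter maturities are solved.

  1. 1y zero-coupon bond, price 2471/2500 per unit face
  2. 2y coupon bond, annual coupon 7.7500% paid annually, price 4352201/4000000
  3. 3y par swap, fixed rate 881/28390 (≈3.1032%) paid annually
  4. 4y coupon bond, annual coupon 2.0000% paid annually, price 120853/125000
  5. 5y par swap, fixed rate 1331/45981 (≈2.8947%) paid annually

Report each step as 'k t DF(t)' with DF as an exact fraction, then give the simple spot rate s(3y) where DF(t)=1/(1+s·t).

step 1 [1y] zero: DF = P = 2471/2500 ≈ 0.988400
step 2 [2y] bond c/1=31/400: DF=(4352201/4000000 − 31/400·(0.988400))/(1+31/400) = 9387/10000 ≈ 0.938700
step 3 [3y] swap r/1=881/28390: DF=(1 − 881/28390·(0.988400+0.938700))/(1+881/28390) = 9119/10000 ≈ 0.911900
step 4 [4y] bond c/1=1/50: DF=(120853/125000 − 1/50·(0.988400+0.938700+0.911900))/(1+1/50) = 4461/5000 ≈ 0.892200
step 5 [5y] swap r/1=1331/45981: DF=(1 − 1331/45981·(0.988400+0.938700+0.911900+0.892200))/(1+1331/45981) = 8669/10000 ≈ 0.866900

1 1 2471/2500
2 2 9387/10000
3 3 9119/10000
4 4 4461/5000
5 5 8669/10000
s(3y) = (1/(9119/10000) − 1)/(3) = 881/27357 ≈ 3.2204%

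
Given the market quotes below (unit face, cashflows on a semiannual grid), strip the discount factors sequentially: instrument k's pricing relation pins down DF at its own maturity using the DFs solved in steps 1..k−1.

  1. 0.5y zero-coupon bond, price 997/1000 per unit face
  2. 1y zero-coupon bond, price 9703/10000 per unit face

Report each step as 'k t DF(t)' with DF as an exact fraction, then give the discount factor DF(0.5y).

step 1 [0.5y] zero: DF = P = 997/1000 ≈ 0.997000
step 2 [1y] zero: DF = P = 9703/10000 ≈ 0.970300

1 1/2 997/1000
2 1 9703/10000
DF(0.5y) = 997/1000 ≈ 0.997000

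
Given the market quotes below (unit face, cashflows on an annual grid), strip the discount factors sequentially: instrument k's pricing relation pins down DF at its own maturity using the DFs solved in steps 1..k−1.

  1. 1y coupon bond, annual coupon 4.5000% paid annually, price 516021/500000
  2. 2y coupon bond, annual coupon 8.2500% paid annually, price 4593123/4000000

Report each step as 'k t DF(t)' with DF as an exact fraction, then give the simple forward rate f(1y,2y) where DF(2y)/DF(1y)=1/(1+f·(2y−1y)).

1 1 2469/2500
2 2 1971/2000
f(1y,2y) = ((2469/2500)/(1971/2000) − 1)/(1) = 7/3285 ≈ 0.2131%

step 1 [1y] bond c/1=9/200: DF=(516021/500000 − 9/200·(0))/(1+9/200) = 2469/2500 ≈ 0.987600
step 2 [2y] bond c/1=33/400: DF=(4593123/4000000 − 33/400·(0.987600))/(1+33/400) = 1971/2000 ≈ 0.985500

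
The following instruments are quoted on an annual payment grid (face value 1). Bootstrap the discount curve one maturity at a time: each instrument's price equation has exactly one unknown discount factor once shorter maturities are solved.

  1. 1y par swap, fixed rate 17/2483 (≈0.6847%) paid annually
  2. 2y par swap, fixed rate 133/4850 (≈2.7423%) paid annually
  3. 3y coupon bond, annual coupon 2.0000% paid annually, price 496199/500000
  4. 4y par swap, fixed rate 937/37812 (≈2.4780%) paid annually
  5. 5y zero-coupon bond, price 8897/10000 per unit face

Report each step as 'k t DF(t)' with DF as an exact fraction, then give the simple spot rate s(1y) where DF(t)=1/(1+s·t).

step 1 [1y] swap r/1=17/2483: DF=(1 − 17/2483·(0))/(1+17/2483) = 2483/2500 ≈ 0.993200
step 2 [2y] swap r/1=133/4850: DF=(1 − 133/4850·(0.993200))/(1+133/4850) = 2367/2500 ≈ 0.946800
step 3 [3y] bond c/1=1/50: DF=(496199/500000 − 1/50·(0.993200+0.946800))/(1+1/50) = 9349/10000 ≈ 0.934900
step 4 [4y] swap r/1=937/37812: DF=(1 − 937/37812·(0.993200+0.946800+0.934900))/(1+937/37812) = 9063/10000 ≈ 0.906300
step 5 [5y] zero: DF = P = 8897/10000 ≈ 0.889700

1 1 2483/2500
2 2 2367/2500
3 3 9349/10000
4 4 9063/10000
5 5 8897/10000
s(1y) = (1/(2483/2500) − 1)/(1) = 17/2483 ≈ 0.6847%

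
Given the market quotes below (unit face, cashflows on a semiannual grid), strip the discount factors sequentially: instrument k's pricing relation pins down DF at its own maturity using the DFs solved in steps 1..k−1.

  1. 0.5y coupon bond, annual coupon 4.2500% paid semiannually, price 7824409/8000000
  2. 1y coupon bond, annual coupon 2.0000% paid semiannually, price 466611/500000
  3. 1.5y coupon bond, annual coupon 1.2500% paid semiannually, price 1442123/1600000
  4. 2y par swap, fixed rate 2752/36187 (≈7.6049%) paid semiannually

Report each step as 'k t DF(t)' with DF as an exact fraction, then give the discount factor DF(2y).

step 1 [0.5y] bond c/2=17/800: DF=(7824409/8000000 − 17/800·(0))/(1+17/800) = 9577/10000 ≈ 0.957700
step 2 [1y] bond c/2=1/100: DF=(466611/500000 − 1/100·(0.957700))/(1+1/100) = 1829/2000 ≈ 0.914500
step 3 [1.5y] bond c/2=1/160: DF=(1442123/1600000 − 1/160·(0.957700+0.914500))/(1+1/160) = 8841/10000 ≈ 0.884100
step 4 [2y] swap r/2=1376/36187: DF=(1 − 1376/36187·(0.957700+0.914500+0.884100))/(1+1376/36187) = 539/625 ≈ 0.862400

1 1/2 9577/10000
2 1 1829/2000
3 3/2 8841/10000
4 2 539/625
DF(2y) = 539/625 ≈ 0.862400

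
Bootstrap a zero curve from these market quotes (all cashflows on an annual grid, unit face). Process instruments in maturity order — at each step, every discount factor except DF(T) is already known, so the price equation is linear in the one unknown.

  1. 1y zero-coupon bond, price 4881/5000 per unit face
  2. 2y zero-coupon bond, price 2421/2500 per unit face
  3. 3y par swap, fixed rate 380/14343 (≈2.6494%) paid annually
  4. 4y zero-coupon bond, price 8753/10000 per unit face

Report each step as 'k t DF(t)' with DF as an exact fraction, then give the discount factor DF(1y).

step 1 [1y] zero: DF = P = 4881/5000 ≈ 0.976200
step 2 [2y] zero: DF = P = 2421/2500 ≈ 0.968400
step 3 [3y] swap r/1=380/14343: DF=(1 − 380/14343·(0.976200+0.968400))/(1+380/14343) = 231/250 ≈ 0.924000
step 4 [4y] zero: DF = P = 8753/10000 ≈ 0.875300

1 1 4881/5000
2 2 2421/2500
3 3 231/250
4 4 8753/10000
DF(1y) = 4881/5000 ≈ 0.976200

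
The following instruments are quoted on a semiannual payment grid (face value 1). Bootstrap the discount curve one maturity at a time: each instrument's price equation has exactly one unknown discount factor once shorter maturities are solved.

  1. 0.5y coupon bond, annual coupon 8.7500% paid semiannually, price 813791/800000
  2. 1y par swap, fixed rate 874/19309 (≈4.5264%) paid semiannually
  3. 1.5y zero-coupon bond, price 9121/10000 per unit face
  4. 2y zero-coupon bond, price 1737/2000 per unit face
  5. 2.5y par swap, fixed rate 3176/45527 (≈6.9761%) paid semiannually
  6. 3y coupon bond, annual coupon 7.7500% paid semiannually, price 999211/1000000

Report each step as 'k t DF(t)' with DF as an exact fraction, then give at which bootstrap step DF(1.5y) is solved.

step 1 [0.5y] bond c/2=7/160: DF=(813791/800000 − 7/160·(0))/(1+7/160) = 4873/5000 ≈ 0.974600
step 2 [1y] swap r/2=437/19309: DF=(1 − 437/19309·(0.974600))/(1+437/19309) = 9563/10000 ≈ 0.956300
step 3 [1.5y] zero: DF = P = 9121/10000 ≈ 0.912100
step 4 [2y] zero: DF = P = 1737/2000 ≈ 0.868500
step 5 [2.5y] swap r/2=1588/45527: DF=(1 − 1588/45527·(0.974600+0.956300+0.912100+0.868500))/(1+1588/45527) = 2103/2500 ≈ 0.841200
step 6 [3y] bond c/2=31/800: DF=(999211/1000000 − 31/800·(0.974600+0.956300+0.912100+0.868500+0.841200))/(1+31/800) = 7921/10000 ≈ 0.792100

1 1/2 4873/5000
2 1 9563/10000
3 3/2 9121/10000
4 2 1737/2000
5 5/2 2103/2500
6 3 7921/10000
DF(1.5y) is solved at step 3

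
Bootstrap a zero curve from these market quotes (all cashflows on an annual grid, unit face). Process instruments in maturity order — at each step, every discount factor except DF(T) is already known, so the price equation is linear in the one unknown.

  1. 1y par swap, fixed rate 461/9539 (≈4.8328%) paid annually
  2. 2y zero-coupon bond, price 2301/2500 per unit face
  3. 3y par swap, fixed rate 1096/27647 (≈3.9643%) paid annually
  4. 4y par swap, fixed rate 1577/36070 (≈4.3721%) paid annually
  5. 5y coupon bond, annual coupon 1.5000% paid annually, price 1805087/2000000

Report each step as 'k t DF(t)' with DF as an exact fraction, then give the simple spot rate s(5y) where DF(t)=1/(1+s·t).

step 1 [1y] swap r/1=461/9539: DF=(1 − 461/9539·(0))/(1+461/9539) = 9539/10000 ≈ 0.953900
step 2 [2y] zero: DF = P = 2301/2500 ≈ 0.920400
step 3 [3y] swap r/1=1096/27647: DF=(1 − 1096/27647·(0.953900+0.920400))/(1+1096/27647) = 1113/1250 ≈ 0.890400
step 4 [4y] swap r/1=1577/36070: DF=(1 − 1577/36070·(0.953900+0.920400+0.890400))/(1+1577/36070) = 8423/10000 ≈ 0.842300
step 5 [5y] bond c/1=3/200: DF=(1805087/2000000 − 3/200·(0.953900+0.920400+0.890400+0.842300))/(1+3/200) = 8359/10000 ≈ 0.835900

1 1 9539/10000
2 2 2301/2500
3 3 1113/1250
4 4 8423/10000
5 5 8359/10000
s(5y) = (1/(8359/10000) − 1)/(5) = 1641/41795 ≈ 3.9263%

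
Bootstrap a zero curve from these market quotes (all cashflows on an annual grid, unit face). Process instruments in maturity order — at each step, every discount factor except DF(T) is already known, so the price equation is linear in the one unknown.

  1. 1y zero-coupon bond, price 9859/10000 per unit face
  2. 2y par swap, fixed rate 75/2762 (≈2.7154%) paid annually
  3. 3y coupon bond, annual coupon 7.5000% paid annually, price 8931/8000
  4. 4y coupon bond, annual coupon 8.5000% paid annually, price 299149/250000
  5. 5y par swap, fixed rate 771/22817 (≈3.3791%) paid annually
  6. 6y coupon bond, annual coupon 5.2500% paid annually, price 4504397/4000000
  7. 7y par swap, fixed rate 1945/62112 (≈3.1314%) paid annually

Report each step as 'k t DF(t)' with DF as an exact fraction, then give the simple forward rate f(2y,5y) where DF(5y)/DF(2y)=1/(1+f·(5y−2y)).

step 1 [1y] zero: DF = P = 9859/10000 ≈ 0.985900
step 2 [2y] swap r/1=75/2762: DF=(1 − 75/2762·(0.985900))/(1+75/2762) = 379/400 ≈ 0.947500
step 3 [3y] bond c/1=3/40: DF=(8931/8000 − 3/40·(0.985900+0.947500))/(1+3/40) = 2259/2500 ≈ 0.903600
step 4 [4y] bond c/1=17/200: DF=(299149/250000 − 17/200·(0.985900+0.947500+0.903600))/(1+17/200) = 4403/5000 ≈ 0.880600
step 5 [5y] swap r/1=771/22817: DF=(1 − 771/22817·(0.985900+0.947500+0.903600+0.880600))/(1+771/22817) = 4229/5000 ≈ 0.845800
step 6 [6y] bond c/1=21/400: DF=(4504397/4000000 − 21/400·(0.985900+0.947500+0.903600+0.880600+0.845800))/(1+21/400) = 8423/10000 ≈ 0.842300
step 7 [7y] swap r/1=1945/62112: DF=(1 − 1945/62112·(0.985900+0.947500+0.903600+0.880600+0.845800+0.842300))/(1+1945/62112) = 1611/2000 ≈ 0.805500

1 1 9859/10000
2 2 379/400
3 3 2259/2500
4 4 4403/5000
5 5 4229/5000
6 6 8423/10000
7 7 1611/2000
f(2y,5y) = ((379/400)/(4229/5000) − 1)/(3) = 339/8458 ≈ 4.0080%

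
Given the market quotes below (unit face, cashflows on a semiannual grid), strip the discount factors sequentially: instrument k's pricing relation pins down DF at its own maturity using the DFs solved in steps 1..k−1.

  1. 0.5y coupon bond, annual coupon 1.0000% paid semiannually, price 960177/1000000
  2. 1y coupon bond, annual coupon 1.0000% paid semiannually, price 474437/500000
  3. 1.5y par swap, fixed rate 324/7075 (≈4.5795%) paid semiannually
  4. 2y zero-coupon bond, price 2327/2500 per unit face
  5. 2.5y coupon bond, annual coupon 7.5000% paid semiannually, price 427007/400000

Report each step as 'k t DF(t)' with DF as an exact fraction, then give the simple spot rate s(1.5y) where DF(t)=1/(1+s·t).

step 1 [0.5y] bond c/2=1/200: DF=(960177/1000000 − 1/200·(0))/(1+1/200) = 4777/5000 ≈ 0.955400
step 2 [1y] bond c/2=1/200: DF=(474437/500000 − 1/200·(0.955400))/(1+1/200) = 4697/5000 ≈ 0.939400
step 3 [1.5y] swap r/2=162/7075: DF=(1 − 162/7075·(0.955400+0.939400))/(1+162/7075) = 1169/1250 ≈ 0.935200
step 4 [2y] zero: DF = P = 2327/2500 ≈ 0.930800
step 5 [2.5y] bond c/2=3/80: DF=(427007/400000 − 3/80·(0.955400+0.939400+0.935200+0.930800))/(1+3/80) = 893/1000 ≈ 0.893000

1 1/2 4777/5000
2 1 4697/5000
3 3/2 1169/1250
4 2 2327/2500
5 5/2 893/1000
s(1.5y) = (1/(1169/1250) − 1)/(3/2) = 54/1169 ≈ 4.6193%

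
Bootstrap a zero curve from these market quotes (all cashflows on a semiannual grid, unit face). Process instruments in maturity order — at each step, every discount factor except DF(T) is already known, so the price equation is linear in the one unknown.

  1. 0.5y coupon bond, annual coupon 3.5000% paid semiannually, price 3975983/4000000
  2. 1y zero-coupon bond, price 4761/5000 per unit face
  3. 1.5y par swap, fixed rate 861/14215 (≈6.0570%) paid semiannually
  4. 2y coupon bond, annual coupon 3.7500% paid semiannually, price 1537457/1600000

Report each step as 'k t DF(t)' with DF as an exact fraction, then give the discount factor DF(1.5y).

1 1/2 9769/10000
2 1 4761/5000
3 3/2 9139/10000
4 2 8909/10000
DF(1.5y) = 9139/10000 ≈ 0.913900

step 1 [0.5y] bond c/2=7/400: DF=(3975983/4000000 − 7/400·(0))/(1+7/400) = 9769/10000 ≈ 0.976900
step 2 [1y] zero: DF = P = 4761/5000 ≈ 0.952200
step 3 [1.5y] swap r/2=861/28430: DF=(1 − 861/28430·(0.976900+0.952200))/(1+861/28430) = 9139/10000 ≈ 0.913900
step 4 [2y] bond c/2=3/160: DF=(1537457/1600000 − 3/160·(0.976900+0.952200+0.913900))/(1+3/160) = 8909/10000 ≈ 0.890900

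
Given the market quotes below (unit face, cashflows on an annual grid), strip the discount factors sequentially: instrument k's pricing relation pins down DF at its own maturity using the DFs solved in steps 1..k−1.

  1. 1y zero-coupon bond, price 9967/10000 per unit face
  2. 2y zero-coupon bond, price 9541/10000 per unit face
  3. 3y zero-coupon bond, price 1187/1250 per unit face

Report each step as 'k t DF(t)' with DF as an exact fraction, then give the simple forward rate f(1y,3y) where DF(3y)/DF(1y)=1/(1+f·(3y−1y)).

step 1 [1y] zero: DF = P = 9967/10000 ≈ 0.996700
step 2 [2y] zero: DF = P = 9541/10000 ≈ 0.954100
step 3 [3y] zero: DF = P = 1187/1250 ≈ 0.949600

1 1 9967/10000
2 2 9541/10000
3 3 1187/1250
f(1y,3y) = ((9967/10000)/(1187/1250) − 1)/(2) = 471/18992 ≈ 2.4800%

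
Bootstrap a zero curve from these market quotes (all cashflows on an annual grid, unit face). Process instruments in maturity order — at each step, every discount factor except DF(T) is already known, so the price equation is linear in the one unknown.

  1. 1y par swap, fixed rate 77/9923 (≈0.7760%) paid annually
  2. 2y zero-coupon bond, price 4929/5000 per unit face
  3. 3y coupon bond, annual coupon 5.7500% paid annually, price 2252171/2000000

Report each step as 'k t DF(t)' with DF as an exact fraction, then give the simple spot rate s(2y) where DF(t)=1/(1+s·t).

step 1 [1y] swap r/1=77/9923: DF=(1 − 77/9923·(0))/(1+77/9923) = 9923/10000 ≈ 0.992300
step 2 [2y] zero: DF = P = 4929/5000 ≈ 0.985800
step 3 [3y] bond c/1=23/400: DF=(2252171/2000000 − 23/400·(0.992300+0.985800))/(1+23/400) = 9573/10000 ≈ 0.957300

1 1 9923/10000
2 2 4929/5000
3 3 9573/10000
s(2y) = (1/(4929/5000) − 1)/(2) = 71/9858 ≈ 0.7202%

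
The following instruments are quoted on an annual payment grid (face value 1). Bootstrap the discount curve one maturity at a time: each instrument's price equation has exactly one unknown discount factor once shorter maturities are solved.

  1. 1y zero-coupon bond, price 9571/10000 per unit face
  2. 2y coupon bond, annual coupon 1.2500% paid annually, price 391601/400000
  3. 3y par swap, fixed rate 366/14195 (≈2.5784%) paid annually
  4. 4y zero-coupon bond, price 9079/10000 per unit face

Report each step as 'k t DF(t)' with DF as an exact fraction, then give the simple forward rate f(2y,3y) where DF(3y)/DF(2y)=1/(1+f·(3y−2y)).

1 1 9571/10000
2 2 9551/10000
3 3 2317/2500
4 4 9079/10000
f(2y,3y) = ((9551/10000)/(2317/2500) − 1)/(1) = 283/9268 ≈ 3.0535%

step 1 [1y] zero: DF = P = 9571/10000 ≈ 0.957100
step 2 [2y] bond c/1=1/80: DF=(391601/400000 − 1/80·(0.957100))/(1+1/80) = 9551/10000 ≈ 0.955100
step 3 [3y] swap r/1=366/14195: DF=(1 − 366/14195·(0.957100+0.955100))/(1+366/14195) = 2317/2500 ≈ 0.926800
step 4 [4y] zero: DF = P = 9079/10000 ≈ 0.907900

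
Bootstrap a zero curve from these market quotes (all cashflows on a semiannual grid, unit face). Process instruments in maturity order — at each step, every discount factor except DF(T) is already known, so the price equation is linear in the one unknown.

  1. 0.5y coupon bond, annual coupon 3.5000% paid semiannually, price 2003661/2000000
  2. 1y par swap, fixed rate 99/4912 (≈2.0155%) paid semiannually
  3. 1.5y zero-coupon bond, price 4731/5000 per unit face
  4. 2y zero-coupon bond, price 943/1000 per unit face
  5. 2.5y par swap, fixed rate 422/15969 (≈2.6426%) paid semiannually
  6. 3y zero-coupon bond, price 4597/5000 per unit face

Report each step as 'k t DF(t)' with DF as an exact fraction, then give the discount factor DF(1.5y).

1 1/2 4923/5000
2 1 4901/5000
3 3/2 4731/5000
4 2 943/1000
5 5/2 9367/10000
6 3 4597/5000
DF(1.5y) = 4731/5000 ≈ 0.946200

step 1 [0.5y] bond c/2=7/400: DF=(2003661/2000000 − 7/400·(0))/(1+7/400) = 4923/5000 ≈ 0.984600
step 2 [1y] swap r/2=99/9824: DF=(1 − 99/9824·(0.984600))/(1+99/9824) = 4901/5000 ≈ 0.980200
step 3 [1.5y] zero: DF = P = 4731/5000 ≈ 0.946200
step 4 [2y] zero: DF = P = 943/1000 ≈ 0.943000
step 5 [2.5y] swap r/2=211/15969: DF=(1 − 211/15969·(0.984600+0.980200+0.946200+0.943000))/(1+211/15969) = 9367/10000 ≈ 0.936700
step 6 [3y] zero: DF = P = 4597/5000 ≈ 0.919400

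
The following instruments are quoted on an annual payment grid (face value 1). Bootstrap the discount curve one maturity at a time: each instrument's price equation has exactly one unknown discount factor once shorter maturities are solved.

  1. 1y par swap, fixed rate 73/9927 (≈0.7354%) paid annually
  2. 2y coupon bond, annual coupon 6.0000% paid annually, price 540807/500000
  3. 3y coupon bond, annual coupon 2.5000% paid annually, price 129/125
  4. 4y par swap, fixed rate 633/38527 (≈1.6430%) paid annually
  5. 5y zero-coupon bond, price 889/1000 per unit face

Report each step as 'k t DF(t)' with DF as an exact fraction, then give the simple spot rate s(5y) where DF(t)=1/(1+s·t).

1 1 9927/10000
2 2 4821/5000
3 3 9591/10000
4 4 9367/10000
5 5 889/1000
s(5y) = (1/(889/1000) − 1)/(5) = 111/4445 ≈ 2.4972%

step 1 [1y] swap r/1=73/9927: DF=(1 − 73/9927·(0))/(1+73/9927) = 9927/10000 ≈ 0.992700
step 2 [2y] bond c/1=3/50: DF=(540807/500000 − 3/50·(0.992700))/(1+3/50) = 4821/5000 ≈ 0.964200
step 3 [3y] bond c/1=1/40: DF=(129/125 − 1/40·(0.992700+0.964200))/(1+1/40) = 9591/10000 ≈ 0.959100
step 4 [4y] swap r/1=633/38527: DF=(1 − 633/38527·(0.992700+0.964200+0.959100))/(1+633/38527) = 9367/10000 ≈ 0.936700
step 5 [5y] zero: DF = P = 889/1000 ≈ 0.889000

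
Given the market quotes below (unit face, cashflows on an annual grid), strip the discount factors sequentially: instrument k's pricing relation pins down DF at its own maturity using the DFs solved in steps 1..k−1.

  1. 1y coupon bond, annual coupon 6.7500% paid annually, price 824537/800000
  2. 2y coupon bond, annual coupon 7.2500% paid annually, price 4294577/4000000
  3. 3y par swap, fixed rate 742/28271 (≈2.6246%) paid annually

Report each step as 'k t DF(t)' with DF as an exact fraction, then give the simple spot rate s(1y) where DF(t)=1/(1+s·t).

step 1 [1y] bond c/1=27/400: DF=(824537/800000 − 27/400·(0))/(1+27/400) = 1931/2000 ≈ 0.965500
step 2 [2y] bond c/1=29/400: DF=(4294577/4000000 − 29/400·(0.965500))/(1+29/400) = 4679/5000 ≈ 0.935800
step 3 [3y] swap r/1=742/28271: DF=(1 − 742/28271·(0.965500+0.935800))/(1+742/28271) = 4629/5000 ≈ 0.925800

1 1 1931/2000
2 2 4679/5000
3 3 4629/5000
s(1y) = (1/(1931/2000) − 1)/(1) = 69/1931 ≈ 3.5733%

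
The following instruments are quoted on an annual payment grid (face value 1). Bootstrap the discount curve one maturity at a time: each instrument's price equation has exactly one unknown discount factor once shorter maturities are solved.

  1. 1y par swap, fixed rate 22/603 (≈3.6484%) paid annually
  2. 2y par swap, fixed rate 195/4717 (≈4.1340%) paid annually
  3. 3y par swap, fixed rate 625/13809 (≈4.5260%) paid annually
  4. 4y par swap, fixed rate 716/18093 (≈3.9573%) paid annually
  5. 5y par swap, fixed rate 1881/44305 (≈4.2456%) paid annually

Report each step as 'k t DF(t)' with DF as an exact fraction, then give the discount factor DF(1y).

1 1 603/625
2 2 461/500
3 3 7/8
4 4 1071/1250
5 5 8119/10000
DF(1y) = 603/625 ≈ 0.964800

step 1 [1y] swap r/1=22/603: DF=(1 − 22/603·(0))/(1+22/603) = 603/625 ≈ 0.964800
step 2 [2y] swap r/1=195/4717: DF=(1 − 195/4717·(0.964800))/(1+195/4717) = 461/500 ≈ 0.922000
step 3 [3y] swap r/1=625/13809: DF=(1 − 625/13809·(0.964800+0.922000))/(1+625/13809) = 7/8 ≈ 0.875000
step 4 [4y] swap r/1=716/18093: DF=(1 − 716/18093·(0.964800+0.922000+0.875000))/(1+716/18093) = 1071/1250 ≈ 0.856800
step 5 [5y] swap r/1=1881/44305: DF=(1 − 1881/44305·(0.964800+0.922000+0.875000+0.856800))/(1+1881/44305) = 8119/10000 ≈ 0.811900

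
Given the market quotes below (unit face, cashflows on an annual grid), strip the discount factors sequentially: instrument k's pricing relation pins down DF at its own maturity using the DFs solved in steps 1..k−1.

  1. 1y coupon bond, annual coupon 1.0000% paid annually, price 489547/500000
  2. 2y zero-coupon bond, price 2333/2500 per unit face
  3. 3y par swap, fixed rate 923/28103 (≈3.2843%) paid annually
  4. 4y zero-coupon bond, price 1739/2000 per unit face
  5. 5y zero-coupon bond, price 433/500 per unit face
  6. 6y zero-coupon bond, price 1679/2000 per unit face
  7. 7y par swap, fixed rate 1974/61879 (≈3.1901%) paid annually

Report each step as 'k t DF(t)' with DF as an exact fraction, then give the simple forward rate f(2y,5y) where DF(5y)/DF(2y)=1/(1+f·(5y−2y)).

1 1 4847/5000
2 2 2333/2500
3 3 9077/10000
4 4 1739/2000
5 5 433/500
6 6 1679/2000
7 7 4013/5000
f(2y,5y) = ((2333/2500)/(433/500) − 1)/(3) = 56/2165 ≈ 2.5866%

step 1 [1y] bond c/1=1/100: DF=(489547/500000 − 1/100·(0))/(1+1/100) = 4847/5000 ≈ 0.969400
step 2 [2y] zero: DF = P = 2333/2500 ≈ 0.933200
step 3 [3y] swap r/1=923/28103: DF=(1 − 923/28103·(0.969400+0.933200))/(1+923/28103) = 9077/10000 ≈ 0.907700
step 4 [4y] zero: DF = P = 1739/2000 ≈ 0.869500
step 5 [5y] zero: DF = P = 433/500 ≈ 0.866000
step 6 [6y] zero: DF = P = 1679/2000 ≈ 0.839500
step 7 [7y] swap r/1=1974/61879: DF=(1 − 1974/61879·(0.969400+0.933200+0.907700+0.869500+0.866000+0.839500))/(1+1974/61879) = 4013/5000 ≈ 0.802600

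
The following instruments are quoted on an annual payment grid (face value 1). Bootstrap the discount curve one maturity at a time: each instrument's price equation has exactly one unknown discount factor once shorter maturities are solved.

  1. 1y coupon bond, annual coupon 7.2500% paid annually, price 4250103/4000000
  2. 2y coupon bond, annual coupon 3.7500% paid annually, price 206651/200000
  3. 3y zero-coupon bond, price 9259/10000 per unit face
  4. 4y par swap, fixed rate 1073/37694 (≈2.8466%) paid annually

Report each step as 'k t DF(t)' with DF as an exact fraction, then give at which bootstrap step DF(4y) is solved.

step 1 [1y] bond c/1=29/400: DF=(4250103/4000000 − 29/400·(0))/(1+29/400) = 9907/10000 ≈ 0.990700
step 2 [2y] bond c/1=3/80: DF=(206651/200000 − 3/80·(0.990700))/(1+3/80) = 9601/10000 ≈ 0.960100
step 3 [3y] zero: DF = P = 9259/10000 ≈ 0.925900
step 4 [4y] swap r/1=1073/37694: DF=(1 − 1073/37694·(0.990700+0.960100+0.925900))/(1+1073/37694) = 8927/10000 ≈ 0.892700

1 1 9907/10000
2 2 9601/10000
3 3 9259/10000
4 4 8927/10000
DF(4y) is solved at step 4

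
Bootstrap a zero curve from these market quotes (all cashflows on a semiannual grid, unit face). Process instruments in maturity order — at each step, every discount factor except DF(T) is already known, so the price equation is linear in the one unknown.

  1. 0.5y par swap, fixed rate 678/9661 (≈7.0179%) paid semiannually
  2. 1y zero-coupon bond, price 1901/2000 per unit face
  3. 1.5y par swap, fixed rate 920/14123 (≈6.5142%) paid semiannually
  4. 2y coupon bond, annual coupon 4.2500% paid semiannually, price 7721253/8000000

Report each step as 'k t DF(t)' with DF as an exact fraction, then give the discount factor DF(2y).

1 1/2 9661/10000
2 1 1901/2000
3 3/2 227/250
4 2 8863/10000
DF(2y) = 8863/10000 ≈ 0.886300

step 1 [0.5y] swap r/2=339/9661: DF=(1 − 339/9661·(0))/(1+339/9661) = 9661/10000 ≈ 0.966100
step 2 [1y] zero: DF = P = 1901/2000 ≈ 0.950500
step 3 [1.5y] swap r/2=460/14123: DF=(1 − 460/14123·(0.966100+0.950500))/(1+460/14123) = 227/250 ≈ 0.908000
step 4 [2y] bond c/2=17/800: DF=(7721253/8000000 − 17/800·(0.966100+0.950500+0.908000))/(1+17/800) = 8863/10000 ≈ 0.886300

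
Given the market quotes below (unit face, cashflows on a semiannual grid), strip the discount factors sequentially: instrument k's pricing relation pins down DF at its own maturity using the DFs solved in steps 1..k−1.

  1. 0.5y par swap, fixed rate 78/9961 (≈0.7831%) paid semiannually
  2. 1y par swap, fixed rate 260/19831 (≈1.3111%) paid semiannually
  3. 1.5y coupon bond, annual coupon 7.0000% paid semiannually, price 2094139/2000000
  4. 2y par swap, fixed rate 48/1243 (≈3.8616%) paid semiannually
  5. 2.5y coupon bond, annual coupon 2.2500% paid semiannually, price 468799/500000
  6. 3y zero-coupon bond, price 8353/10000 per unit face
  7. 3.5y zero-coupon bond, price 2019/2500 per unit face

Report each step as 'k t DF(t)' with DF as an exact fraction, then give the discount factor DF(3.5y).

1 1/2 9961/10000
2 1 987/1000
3 3/2 4723/5000
4 2 1157/1250
5 5/2 8843/10000
6 3 8353/10000
7 7/2 2019/2500
DF(3.5y) = 2019/2500 ≈ 0.807600

step 1 [0.5y] swap r/2=39/9961: DF=(1 − 39/9961·(0))/(1+39/9961) = 9961/10000 ≈ 0.996100
step 2 [1y] swap r/2=130/19831: DF=(1 − 130/19831·(0.996100))/(1+130/19831) = 987/1000 ≈ 0.987000
step 3 [1.5y] bond c/2=7/200: DF=(2094139/2000000 − 7/200·(0.996100+0.987000))/(1+7/200) = 4723/5000 ≈ 0.944600
step 4 [2y] swap r/2=24/1243: DF=(1 − 24/1243·(0.996100+0.987000+0.944600))/(1+24/1243) = 1157/1250 ≈ 0.925600
step 5 [2.5y] bond c/2=9/800: DF=(468799/500000 − 9/800·(0.996100+0.987000+0.944600+0.925600))/(1+9/800) = 8843/10000 ≈ 0.884300
step 6 [3y] zero: DF = P = 8353/10000 ≈ 0.835300
step 7 [3.5y] zero: DF = P = 2019/2500 ≈ 0.807600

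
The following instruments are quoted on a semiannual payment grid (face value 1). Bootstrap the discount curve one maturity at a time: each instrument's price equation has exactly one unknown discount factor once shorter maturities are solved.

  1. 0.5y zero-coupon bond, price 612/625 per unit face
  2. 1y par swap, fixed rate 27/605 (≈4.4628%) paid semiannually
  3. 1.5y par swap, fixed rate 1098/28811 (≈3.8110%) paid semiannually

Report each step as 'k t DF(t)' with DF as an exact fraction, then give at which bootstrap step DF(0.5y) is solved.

1 1/2 612/625
2 1 598/625
3 3/2 9451/10000
DF(0.5y) is solved at step 1

step 1 [0.5y] zero: DF = P = 612/625 ≈ 0.979200
step 2 [1y] swap r/2=27/1210: DF=(1 − 27/1210·(0.979200))/(1+27/1210) = 598/625 ≈ 0.956800
step 3 [1.5y] swap r/2=549/28811: DF=(1 − 549/28811·(0.979200+0.956800))/(1+549/28811) = 9451/10000 ≈ 0.945100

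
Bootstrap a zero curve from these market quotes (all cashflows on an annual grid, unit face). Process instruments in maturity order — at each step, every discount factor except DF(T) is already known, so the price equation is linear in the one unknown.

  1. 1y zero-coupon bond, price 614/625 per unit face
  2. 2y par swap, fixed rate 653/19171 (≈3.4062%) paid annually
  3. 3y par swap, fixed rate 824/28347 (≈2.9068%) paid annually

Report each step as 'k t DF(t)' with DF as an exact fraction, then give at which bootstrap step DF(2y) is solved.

1 1 614/625
2 2 9347/10000
3 3 1147/1250
DF(2y) is solved at step 2

step 1 [1y] zero: DF = P = 614/625 ≈ 0.982400
step 2 [2y] swap r/1=653/19171: DF=(1 − 653/19171·(0.982400))/(1+653/19171) = 9347/10000 ≈ 0.934700
step 3 [3y] swap r/1=824/28347: DF=(1 − 824/28347·(0.982400+0.934700))/(1+824/28347) = 1147/1250 ≈ 0.917600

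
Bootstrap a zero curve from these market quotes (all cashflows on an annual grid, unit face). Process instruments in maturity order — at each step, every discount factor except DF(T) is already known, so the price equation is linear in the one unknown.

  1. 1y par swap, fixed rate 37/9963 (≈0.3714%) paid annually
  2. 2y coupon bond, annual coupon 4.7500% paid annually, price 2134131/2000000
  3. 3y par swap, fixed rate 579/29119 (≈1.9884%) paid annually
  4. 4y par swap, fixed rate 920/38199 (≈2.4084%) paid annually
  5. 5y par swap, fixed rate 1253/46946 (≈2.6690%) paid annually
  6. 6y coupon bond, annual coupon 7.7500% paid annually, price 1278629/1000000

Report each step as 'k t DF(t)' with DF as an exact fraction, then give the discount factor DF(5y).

step 1 [1y] swap r/1=37/9963: DF=(1 − 37/9963·(0))/(1+37/9963) = 9963/10000 ≈ 0.996300
step 2 [2y] bond c/1=19/400: DF=(2134131/2000000 − 19/400·(0.996300))/(1+19/400) = 1947/2000 ≈ 0.973500
step 3 [3y] swap r/1=579/29119: DF=(1 − 579/29119·(0.996300+0.973500))/(1+579/29119) = 9421/10000 ≈ 0.942100
step 4 [4y] swap r/1=920/38199: DF=(1 − 920/38199·(0.996300+0.973500+0.942100))/(1+920/38199) = 227/250 ≈ 0.908000
step 5 [5y] swap r/1=1253/46946: DF=(1 − 1253/46946·(0.996300+0.973500+0.942100+0.908000))/(1+1253/46946) = 8747/10000 ≈ 0.874700
step 6 [6y] bond c/1=31/400: DF=(1278629/1000000 − 31/400·(0.996300+0.973500+0.942100+0.908000+0.874700))/(1+31/400) = 849/1000 ≈ 0.849000

1 1 9963/10000
2 2 1947/2000
3 3 9421/10000
4 4 227/250
5 5 8747/10000
6 6 849/1000
DF(5y) = 8747/10000 ≈ 0.874700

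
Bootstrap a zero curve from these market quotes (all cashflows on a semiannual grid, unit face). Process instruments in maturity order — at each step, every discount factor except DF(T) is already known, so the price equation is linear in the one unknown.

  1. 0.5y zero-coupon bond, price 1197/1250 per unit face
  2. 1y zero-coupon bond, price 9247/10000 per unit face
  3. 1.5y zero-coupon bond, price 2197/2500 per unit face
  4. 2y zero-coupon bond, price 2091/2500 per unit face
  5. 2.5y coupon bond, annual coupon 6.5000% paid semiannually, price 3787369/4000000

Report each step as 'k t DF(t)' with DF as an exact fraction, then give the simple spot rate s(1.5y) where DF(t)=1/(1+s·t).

1 1/2 1197/1250
2 1 9247/10000
3 3/2 2197/2500
4 2 2091/2500
5 5/2 4019/5000
s(1.5y) = (1/(2197/2500) − 1)/(3/2) = 202/2197 ≈ 9.1944%

step 1 [0.5y] zero: DF = P = 1197/1250 ≈ 0.957600
step 2 [1y] zero: DF = P = 9247/10000 ≈ 0.924700
step 3 [1.5y] zero: DF = P = 2197/2500 ≈ 0.878800
step 4 [2y] zero: DF = P = 2091/2500 ≈ 0.836400
step 5 [2.5y] bond c/2=13/400: DF=(3787369/4000000 − 13/400·(0.957600+0.924700+0.878800+0.836400))/(1+13/400) = 4019/5000 ≈ 0.803800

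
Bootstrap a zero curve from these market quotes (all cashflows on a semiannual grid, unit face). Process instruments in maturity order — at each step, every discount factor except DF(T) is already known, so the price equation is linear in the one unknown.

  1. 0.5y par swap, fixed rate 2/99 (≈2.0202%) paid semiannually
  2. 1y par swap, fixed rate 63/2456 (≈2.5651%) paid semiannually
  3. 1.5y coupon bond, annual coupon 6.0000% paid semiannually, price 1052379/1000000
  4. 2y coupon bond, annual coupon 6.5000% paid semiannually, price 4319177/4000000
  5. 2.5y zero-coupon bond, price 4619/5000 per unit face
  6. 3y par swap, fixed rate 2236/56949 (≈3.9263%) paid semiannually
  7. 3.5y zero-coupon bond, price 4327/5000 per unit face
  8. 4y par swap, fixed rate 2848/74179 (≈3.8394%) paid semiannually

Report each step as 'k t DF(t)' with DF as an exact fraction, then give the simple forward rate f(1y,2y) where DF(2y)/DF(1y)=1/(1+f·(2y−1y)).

step 1 [0.5y] swap r/2=1/99: DF=(1 − 1/99·(0))/(1+1/99) = 99/100 ≈ 0.990000
step 2 [1y] swap r/2=63/4912: DF=(1 − 63/4912·(0.990000))/(1+63/4912) = 2437/2500 ≈ 0.974800
step 3 [1.5y] bond c/2=3/100: DF=(1052379/1000000 − 3/100·(0.990000+0.974800))/(1+3/100) = 1929/2000 ≈ 0.964500
step 4 [2y] bond c/2=13/400: DF=(4319177/4000000 − 13/400·(0.990000+0.974800+0.964500))/(1+13/400) = 596/625 ≈ 0.953600
step 5 [2.5y] zero: DF = P = 4619/5000 ≈ 0.923800
step 6 [3y] swap r/2=1118/56949: DF=(1 − 1118/56949·(0.990000+0.974800+0.964500+0.953600+0.923800))/(1+1118/56949) = 4441/5000 ≈ 0.888200
step 7 [3.5y] zero: DF = P = 4327/5000 ≈ 0.865400
step 8 [4y] swap r/2=1424/74179: DF=(1 − 1424/74179·(0.990000+0.974800+0.964500+0.953600+0.923800+0.888200+0.865400))/(1+1424/74179) = 536/625 ≈ 0.857600

1 1/2 99/100
2 1 2437/2500
3 3/2 1929/2000
4 2 596/625
5 5/2 4619/5000
6 3 4441/5000
7 7/2 4327/5000
8 4 536/625
f(1y,2y) = ((2437/2500)/(596/625) − 1)/(1) = 53/2384 ≈ 2.2232%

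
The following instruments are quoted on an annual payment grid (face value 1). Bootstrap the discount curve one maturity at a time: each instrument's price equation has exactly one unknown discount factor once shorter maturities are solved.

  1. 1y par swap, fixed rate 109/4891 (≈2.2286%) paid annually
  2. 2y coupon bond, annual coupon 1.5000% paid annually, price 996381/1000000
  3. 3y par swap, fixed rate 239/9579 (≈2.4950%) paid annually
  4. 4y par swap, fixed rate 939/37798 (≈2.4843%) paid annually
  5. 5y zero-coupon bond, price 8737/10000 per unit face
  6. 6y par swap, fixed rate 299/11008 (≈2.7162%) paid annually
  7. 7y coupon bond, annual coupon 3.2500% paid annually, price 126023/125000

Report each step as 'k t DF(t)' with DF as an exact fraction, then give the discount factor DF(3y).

1 1 4891/5000
2 2 1209/1250
3 3 9283/10000
4 4 9061/10000
5 5 8737/10000
6 6 1701/2000
7 7 502/625
DF(3y) = 9283/10000 ≈ 0.928300

step 1 [1y] swap r/1=109/4891: DF=(1 − 109/4891·(0))/(1+109/4891) = 4891/5000 ≈ 0.978200
step 2 [2y] bond c/1=3/200: DF=(996381/1000000 − 3/200·(0.978200))/(1+3/200) = 1209/1250 ≈ 0.967200
step 3 [3y] swap r/1=239/9579: DF=(1 − 239/9579·(0.978200+0.967200))/(1+239/9579) = 9283/10000 ≈ 0.928300
step 4 [4y] swap r/1=939/37798: DF=(1 − 939/37798·(0.978200+0.967200+0.928300))/(1+939/37798) = 9061/10000 ≈ 0.906100
step 5 [5y] zero: DF = P = 8737/10000 ≈ 0.873700
step 6 [6y] swap r/1=299/11008: DF=(1 − 299/11008·(0.978200+0.967200+0.928300+0.906100+0.873700))/(1+299/11008) = 1701/2000 ≈ 0.850500
step 7 [7y] bond c/1=13/400: DF=(126023/125000 − 13/400·(0.978200+0.967200+0.928300+0.906100+0.873700+0.850500))/(1+13/400) = 502/625 ≈ 0.803200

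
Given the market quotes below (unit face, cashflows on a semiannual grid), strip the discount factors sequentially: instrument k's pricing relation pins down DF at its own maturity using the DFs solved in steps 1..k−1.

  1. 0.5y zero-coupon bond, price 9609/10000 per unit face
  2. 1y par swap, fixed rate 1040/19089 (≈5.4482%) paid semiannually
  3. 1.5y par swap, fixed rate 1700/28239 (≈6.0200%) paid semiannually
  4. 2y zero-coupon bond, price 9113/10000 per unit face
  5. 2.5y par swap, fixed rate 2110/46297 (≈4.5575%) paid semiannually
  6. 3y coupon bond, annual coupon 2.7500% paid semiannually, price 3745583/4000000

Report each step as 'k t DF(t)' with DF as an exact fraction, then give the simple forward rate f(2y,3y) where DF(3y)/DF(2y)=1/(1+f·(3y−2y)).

1 1/2 9609/10000
2 1 237/250
3 3/2 183/200
4 2 9113/10000
5 5/2 1789/2000
6 3 8609/10000
f(2y,3y) = ((9113/10000)/(8609/10000) − 1)/(1) = 504/8609 ≈ 5.8543%

step 1 [0.5y] zero: DF = P = 9609/10000 ≈ 0.960900
step 2 [1y] swap r/2=520/19089: DF=(1 − 520/19089·(0.960900))/(1+520/19089) = 237/250 ≈ 0.948000
step 3 [1.5y] swap r/2=850/28239: DF=(1 − 850/28239·(0.960900+0.948000))/(1+850/28239) = 183/200 ≈ 0.915000
step 4 [2y] zero: DF = P = 9113/10000 ≈ 0.911300
step 5 [2.5y] swap r/2=1055/46297: DF=(1 − 1055/46297·(0.960900+0.948000+0.915000+0.911300))/(1+1055/46297) = 1789/2000 ≈ 0.894500
step 6 [3y] bond c/2=11/800: DF=(3745583/4000000 − 11/800·(0.960900+0.948000+0.915000+0.911300+0.894500))/(1+11/800) = 8609/10000 ≈ 0.860900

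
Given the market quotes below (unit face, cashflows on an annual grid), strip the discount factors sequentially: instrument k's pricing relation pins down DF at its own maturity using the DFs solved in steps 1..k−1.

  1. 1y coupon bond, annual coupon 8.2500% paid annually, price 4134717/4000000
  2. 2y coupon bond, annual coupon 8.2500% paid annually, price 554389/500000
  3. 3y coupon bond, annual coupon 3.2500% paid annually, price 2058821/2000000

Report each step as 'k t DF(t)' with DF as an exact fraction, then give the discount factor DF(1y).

step 1 [1y] bond c/1=33/400: DF=(4134717/4000000 − 33/400·(0))/(1+33/400) = 9549/10000 ≈ 0.954900
step 2 [2y] bond c/1=33/400: DF=(554389/500000 − 33/400·(0.954900))/(1+33/400) = 1903/2000 ≈ 0.951500
step 3 [3y] bond c/1=13/400: DF=(2058821/2000000 − 13/400·(0.954900+0.951500))/(1+13/400) = 937/1000 ≈ 0.937000

1 1 9549/10000
2 2 1903/2000
3 3 937/1000
DF(1y) = 9549/10000 ≈ 0.954900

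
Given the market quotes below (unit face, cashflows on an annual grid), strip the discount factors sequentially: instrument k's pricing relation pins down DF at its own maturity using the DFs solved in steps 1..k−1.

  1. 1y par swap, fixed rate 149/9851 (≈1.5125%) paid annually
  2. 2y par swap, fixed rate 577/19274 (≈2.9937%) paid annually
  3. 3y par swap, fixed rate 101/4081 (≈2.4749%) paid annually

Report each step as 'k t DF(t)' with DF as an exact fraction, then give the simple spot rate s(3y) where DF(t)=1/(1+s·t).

step 1 [1y] swap r/1=149/9851: DF=(1 − 149/9851·(0))/(1+149/9851) = 9851/10000 ≈ 0.985100
step 2 [2y] swap r/1=577/19274: DF=(1 − 577/19274·(0.985100))/(1+577/19274) = 9423/10000 ≈ 0.942300
step 3 [3y] swap r/1=101/4081: DF=(1 − 101/4081·(0.985100+0.942300))/(1+101/4081) = 9293/10000 ≈ 0.929300

1 1 9851/10000
2 2 9423/10000
3 3 9293/10000
s(3y) = (1/(9293/10000) − 1)/(3) = 707/27879 ≈ 2.5360%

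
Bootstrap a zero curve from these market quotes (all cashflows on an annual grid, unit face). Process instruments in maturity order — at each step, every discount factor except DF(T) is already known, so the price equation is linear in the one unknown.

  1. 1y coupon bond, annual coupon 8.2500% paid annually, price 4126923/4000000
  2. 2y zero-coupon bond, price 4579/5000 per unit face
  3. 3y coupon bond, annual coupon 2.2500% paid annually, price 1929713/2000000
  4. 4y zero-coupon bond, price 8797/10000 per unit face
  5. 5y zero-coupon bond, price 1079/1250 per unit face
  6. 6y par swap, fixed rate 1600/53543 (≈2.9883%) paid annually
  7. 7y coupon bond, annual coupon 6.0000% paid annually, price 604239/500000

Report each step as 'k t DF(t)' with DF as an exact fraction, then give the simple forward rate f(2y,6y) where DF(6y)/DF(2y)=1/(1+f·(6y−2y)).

1 1 9531/10000
2 2 4579/5000
3 3 361/400
4 4 8797/10000
5 5 1079/1250
6 6 21/25
7 7 837/1000
f(2y,6y) = ((4579/5000)/(21/25) − 1)/(4) = 379/16800 ≈ 2.2560%

step 1 [1y] bond c/1=33/400: DF=(4126923/4000000 − 33/400·(0))/(1+33/400) = 9531/10000 ≈ 0.953100
step 2 [2y] zero: DF = P = 4579/5000 ≈ 0.915800
step 3 [3y] bond c/1=9/400: DF=(1929713/2000000 − 9/400·(0.953100+0.915800))/(1+9/400) = 361/400 ≈ 0.902500
step 4 [4y] zero: DF = P = 8797/10000 ≈ 0.879700
step 5 [5y] zero: DF = P = 1079/1250 ≈ 0.863200
step 6 [6y] swap r/1=1600/53543: DF=(1 − 1600/53543·(0.953100+0.915800+0.902500+0.879700+0.863200))/(1+1600/53543) = 21/25 ≈ 0.840000
step 7 [7y] bond c/1=3/50: DF=(604239/500000 − 3/50·(0.953100+0.915800+0.902500+0.879700+0.863200+0.840000))/(1+3/50) = 837/1000 ≈ 0.837000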